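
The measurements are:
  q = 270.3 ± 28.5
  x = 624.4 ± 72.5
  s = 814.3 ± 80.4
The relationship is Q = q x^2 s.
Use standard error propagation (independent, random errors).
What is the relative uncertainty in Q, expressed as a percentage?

27.3%

Q is a product of powers, so relative uncertainties combine in quadrature:
  (1·δq/q)² = (1×0.105)² = 0.0111;  (2·δx/x)² = (2×0.116)² = 0.0539;  (1·δs/s)² = (1×0.0987)² = 0.00975
δQ/Q = √(0.0748) = 0.273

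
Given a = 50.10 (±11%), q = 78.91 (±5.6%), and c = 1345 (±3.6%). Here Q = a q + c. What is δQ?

490

Let p = a·q = 3953. δp/p = √((1·δa/a)² + (1·δq/q)²) = √(0.0121 + 0.00314) = 0.123, so δp = 488.
Q = p + c: δQ = √(δp² + δc²) = √(2.38e+05 + 2340) = 490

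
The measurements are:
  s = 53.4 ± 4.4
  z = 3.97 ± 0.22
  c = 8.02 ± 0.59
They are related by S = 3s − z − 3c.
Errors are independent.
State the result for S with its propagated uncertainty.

For a sum/difference, combine absolute errors in quadrature:
  (3·δs)² = 174;  (δz)² = 0.0484;  (3·δc)² = 3.13
δS = √(177) = 13.3
S = 132.

132 ± 13.3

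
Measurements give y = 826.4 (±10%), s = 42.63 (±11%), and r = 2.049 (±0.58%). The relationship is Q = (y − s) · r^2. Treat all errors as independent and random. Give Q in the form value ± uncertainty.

3291 ± 350

Let u = y − s = 783.8. δu = √(δy² + δs²) = √(6830 + 22.0) = 82.8, so δu/u = 0.106.
Q is then a monomial in u, r:
δQ/Q = √((δu/u)² + (2·δr/r)²) = √(0.0112 + 0.000135) = 0.106
Q = 3291, so δQ = 0.106 × 3291 = 350.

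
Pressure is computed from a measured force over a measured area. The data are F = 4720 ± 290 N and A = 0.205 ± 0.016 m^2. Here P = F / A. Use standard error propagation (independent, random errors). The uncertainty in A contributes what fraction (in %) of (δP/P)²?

61.7%

(δP/P)² = (1·δF/F)² + (-1·δA/A)²
  F term: (1×0.0614)² = 0.00377
  A term: (-1×0.0780)² = 0.00609
Total = 0.00987. Share from A = 0.00609/0.00987 = 0.617.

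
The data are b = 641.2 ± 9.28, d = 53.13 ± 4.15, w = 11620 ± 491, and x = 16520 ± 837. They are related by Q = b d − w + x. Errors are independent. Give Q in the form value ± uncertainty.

38970 ± 2870

Let p = b·d = 34070. δp/p = √((1·δb/b)² + (1·δd/d)²) = √(0.000209 + 0.00610) = 0.0794, so δp = 2710.
Q = p − w + x: δQ = √(δp² + δw² + δx²) = √(7.32e+06 + 2.41e+05 + 7.01e+05) = 2870
Q = 38970.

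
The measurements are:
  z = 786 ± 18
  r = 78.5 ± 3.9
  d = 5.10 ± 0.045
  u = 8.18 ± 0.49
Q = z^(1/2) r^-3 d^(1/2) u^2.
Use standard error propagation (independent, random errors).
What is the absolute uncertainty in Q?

0.00168

Each factor contributes (exponent × relative error)² to (δQ/Q)²:
  (½·δz/z)² = (0.5×0.0229)² = 0.000131;  (-3·δr/r)² = (-3×0.0497)² = 0.0222;  (½·δd/d)² = (0.5×0.00882)² = 1.95e-05;  (2·δu/u)² = (2×0.0599)² = 0.0144
δQ/Q = √(0.0367) = 0.192
Q = 0.00876, so δQ = 0.192 × 0.00876 = 0.00168.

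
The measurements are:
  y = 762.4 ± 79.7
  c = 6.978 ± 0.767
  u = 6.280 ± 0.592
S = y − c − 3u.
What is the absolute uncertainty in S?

Absolute uncertainties add in quadrature for a linear combination:
  (δy)² = 6350;  (δc)² = 0.588;  (3·δu)² = 3.15
δS = √(6360) = 79.7

79.7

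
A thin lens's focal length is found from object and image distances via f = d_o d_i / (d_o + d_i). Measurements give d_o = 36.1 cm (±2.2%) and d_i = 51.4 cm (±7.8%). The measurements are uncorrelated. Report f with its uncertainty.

∂f/∂d_o = (d_i/(d_o+d_i))² = 0.345;  ∂f/∂d_i = (d_o/(d_o+d_i))² = 0.170
δf = √((∂f/∂d_o · δd_o)² + (∂f/∂d_i · δd_i)²) = √(0.0751 + 0.466) = 0.735 cm
f = 21.2 cm.

21.2 ± 0.735 cm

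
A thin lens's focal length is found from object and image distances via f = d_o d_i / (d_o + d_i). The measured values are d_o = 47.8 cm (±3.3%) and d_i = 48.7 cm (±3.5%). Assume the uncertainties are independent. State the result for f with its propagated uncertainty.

24.1 ± 0.580 cm

∂f/∂d_o = (d_i/(d_o+d_i))² = 0.255;  ∂f/∂d_i = (d_o/(d_o+d_i))² = 0.245
δf = √((∂f/∂d_o · δd_o)² + (∂f/∂d_i · δd_i)²) = √(0.161 + 0.175) = 0.580 cm
f = 24.1 cm.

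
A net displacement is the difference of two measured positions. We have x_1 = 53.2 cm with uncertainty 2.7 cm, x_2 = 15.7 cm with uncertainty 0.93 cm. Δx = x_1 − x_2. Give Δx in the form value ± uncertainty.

Sums and differences: (δΔx)² = Σ (cᵢ δxᵢ)².
  (δx_1)² = 7.29;  (δx_2)² = 0.865
δΔx = √(8.15) = 2.86 cm
Δx = 37.5 cm.

37.5 ± 2.86 cm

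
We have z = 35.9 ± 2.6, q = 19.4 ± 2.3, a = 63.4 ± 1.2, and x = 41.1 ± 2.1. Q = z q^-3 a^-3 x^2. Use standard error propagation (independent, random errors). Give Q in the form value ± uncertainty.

Each factor contributes (exponent × relative error)² to (δQ/Q)²:
  (1·δz/z)² = (1×0.0724)² = 0.00525;  (-3·δq/q)² = (-3×0.119)² = 0.127;  (-3·δa/a)² = (-3×0.0189)² = 0.00322;  (2·δx/x)² = (2×0.0511)² = 0.0104
δQ/Q = √(0.145) = 0.381
Q = 3.26e-05, so δQ = 0.381 × 3.26e-05 = 1.24e-05.

(3.26 ± 1.24) × 10^-5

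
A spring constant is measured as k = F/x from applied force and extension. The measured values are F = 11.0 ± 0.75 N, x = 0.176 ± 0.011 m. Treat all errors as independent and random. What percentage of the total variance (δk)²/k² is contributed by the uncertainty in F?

54.3%

(δk/k)² = (1·δF/F)² + (-1·δx/x)²
  F term: (1×0.0682)² = 0.00465
  x term: (-1×0.0625)² = 0.00391
Total = 0.00856. Share from F = 0.00465/0.00856 = 0.543.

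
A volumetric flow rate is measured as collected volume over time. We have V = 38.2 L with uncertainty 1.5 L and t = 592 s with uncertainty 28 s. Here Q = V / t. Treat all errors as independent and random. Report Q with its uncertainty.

Products/powers → add relative errors in quadrature, weighted by exponent:
  (1·δV/V)² = (1×0.0393)² = 0.00154;  (-1·δt/t)² = (-1×0.0473)² = 0.00224
δQ/Q = √(0.00378) = 0.0615
Q = 0.0645 L/s, so δQ = 0.0615 × 0.0645 = 0.00397 L/s.

0.0645 ± 0.00397 L/s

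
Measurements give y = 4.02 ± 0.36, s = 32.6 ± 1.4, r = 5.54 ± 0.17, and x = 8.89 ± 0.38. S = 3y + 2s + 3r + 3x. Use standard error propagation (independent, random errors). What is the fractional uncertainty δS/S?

0.0270

For a sum/difference, combine absolute errors in quadrature:
  (3·δy)² = 1.17;  (2·δs)² = 7.84;  (3·δr)² = 0.260;  (3·δx)² = 1.30
δS = √(10.6) = 3.25
S = 121, so δS/S = 3.25/121 = 0.0270.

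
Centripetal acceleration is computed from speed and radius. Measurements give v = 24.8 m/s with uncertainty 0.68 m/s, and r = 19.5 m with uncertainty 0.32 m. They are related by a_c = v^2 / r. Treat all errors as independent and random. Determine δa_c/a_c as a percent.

5.72%

Each factor contributes (exponent × relative error)² to (δa_c/a_c)²:
  (2·δv/v)² = (2×0.0274)² = 0.00301;  (-1·δr/r)² = (-1×0.0164)² = 0.000269
δa_c/a_c = √(0.00328) = 0.0572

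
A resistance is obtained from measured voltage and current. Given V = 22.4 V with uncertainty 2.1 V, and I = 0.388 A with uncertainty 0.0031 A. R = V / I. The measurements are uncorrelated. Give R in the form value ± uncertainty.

For a monomial R ∝ V, I^-1, fractional errors add in quadrature:
  (1·δV/V)² = (1×0.0938)² = 0.00879;  (-1·δI/I)² = (-1×0.00799)² = 6.38e-05
δR/R = √(0.00885) = 0.0941
R = 57.7 Ω, so δR = 0.0941 × 57.7 = 5.43 Ω.

57.7 ± 5.43 Ω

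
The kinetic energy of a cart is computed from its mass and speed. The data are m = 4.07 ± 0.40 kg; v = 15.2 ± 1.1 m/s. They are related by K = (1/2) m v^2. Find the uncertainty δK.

Since K is a product/quotient, work with relative uncertainties:
  (1·δm/m)² = (1×0.0983)² = 0.00966;  (2·δv/v)² = (2×0.0724)² = 0.0209
δK/K = √(0.0306) = 0.175
K = 470 J, so δK = 0.175 × 470 = 82.3 J.

82.3 J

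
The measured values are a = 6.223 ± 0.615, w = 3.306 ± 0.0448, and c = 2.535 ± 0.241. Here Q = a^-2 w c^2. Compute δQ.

0.151

Products/powers → add relative errors in quadrature, weighted by exponent:
  (-2·δa/a)² = (-2×0.0988)² = 0.0391;  (1·δw/w)² = (1×0.0136)² = 0.000184;  (2·δc/c)² = (2×0.0951)² = 0.0362
δQ/Q = √(0.0754) = 0.275
Q = 0.5486, so δQ = 0.275 × 0.5486 = 0.151.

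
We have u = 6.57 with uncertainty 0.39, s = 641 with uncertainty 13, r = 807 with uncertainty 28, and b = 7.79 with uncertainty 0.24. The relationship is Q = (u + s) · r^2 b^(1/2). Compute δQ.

Let w = u + s = 648. δw = √(δu² + δs²) = √(0.152 + 169) = 13.0, so δw/w = 0.0201.
Q is then a monomial in w, r, b:
δQ/Q = √((δw/w)² + (2·δr/r)² + (½·δb/b)²) = √(0.000403 + 0.00482 + 0.000237) = 0.0739
Q = 1.18e+09, so δQ = 0.0739 × 1.18e+09 = 8.69e+07.

8.69e+07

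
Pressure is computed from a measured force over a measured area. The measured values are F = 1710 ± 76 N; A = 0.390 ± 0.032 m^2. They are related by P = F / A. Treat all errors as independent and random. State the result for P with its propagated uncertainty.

4380 ± 409 Pa

Since P is a product/quotient, work with relative uncertainties:
  (1·δF/F)² = (1×0.0444)² = 0.00198;  (-1·δA/A)² = (-1×0.0821)² = 0.00673
δP/P = √(0.00871) = 0.0933
P = 4380 Pa, so δP = 0.0933 × 4380 = 409 Pa.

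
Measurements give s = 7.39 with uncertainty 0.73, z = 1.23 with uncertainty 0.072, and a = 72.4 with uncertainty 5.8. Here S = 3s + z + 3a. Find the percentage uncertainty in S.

Each term contributes (cᵢ δxᵢ)² to (δS)²:
  (3·δs)² = 4.80;  (δz)² = 0.00518;  (3·δa)² = 303
δS = √(308) = 17.5
S = 241, so δS/S = 17.5/241 = 0.0729.

7.29%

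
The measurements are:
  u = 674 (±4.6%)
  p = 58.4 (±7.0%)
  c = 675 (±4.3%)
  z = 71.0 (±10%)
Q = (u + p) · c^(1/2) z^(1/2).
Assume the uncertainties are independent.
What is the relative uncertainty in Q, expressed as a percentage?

6.92%

Let w = u + p = 732. δw = √(δu² + δp²) = √(961 + 16.7) = 31.3, so δw/w = 0.0427.
Q is then a monomial in w, c, z:
δQ/Q = √((δw/w)² + (½·δc/c)² + (½·δz/z)²) = √(0.00182 + 0.000462 + 0.00250) = 0.0692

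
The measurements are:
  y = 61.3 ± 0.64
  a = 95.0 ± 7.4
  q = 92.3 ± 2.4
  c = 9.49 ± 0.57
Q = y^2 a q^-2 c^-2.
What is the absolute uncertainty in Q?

0.0715

Each factor contributes (exponent × relative error)² to (δQ/Q)²:
  (2·δy/y)² = (2×0.0104)² = 0.000436;  (1·δa/a)² = (1×0.0779)² = 0.00607;  (-2·δq/q)² = (-2×0.0260)² = 0.00270;  (-2·δc/c)² = (-2×0.0601)² = 0.0144
δQ/Q = √(0.0236) = 0.154
Q = 0.465, so δQ = 0.154 × 0.465 = 0.0715.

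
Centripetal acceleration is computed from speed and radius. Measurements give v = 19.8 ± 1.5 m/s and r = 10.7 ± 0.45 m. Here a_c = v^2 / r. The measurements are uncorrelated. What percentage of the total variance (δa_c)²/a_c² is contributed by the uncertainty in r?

(δa_c/a_c)² = (2·δv/v)² + (-1·δr/r)²
  v term: (2×0.0758)² = 0.0230
  r term: (-1×0.0421)² = 0.00177
Total = 0.0247. Share from r = 0.00177/0.0247 = 0.0715.

7.15%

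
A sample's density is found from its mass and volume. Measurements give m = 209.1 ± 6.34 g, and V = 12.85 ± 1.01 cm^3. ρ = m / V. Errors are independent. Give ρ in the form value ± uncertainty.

16.27 ± 1.37 g/cm^3

For a monomial ρ ∝ m, V^-1, fractional errors add in quadrature:
  (1·δm/m)² = (1×0.0303)² = 0.000919;  (-1·δV/V)² = (-1×0.0786)² = 0.00618
δρ/ρ = √(0.00710) = 0.0842
ρ = 16.27 g/cm^3, so δρ = 0.0842 × 16.27 = 1.37 g/cm^3.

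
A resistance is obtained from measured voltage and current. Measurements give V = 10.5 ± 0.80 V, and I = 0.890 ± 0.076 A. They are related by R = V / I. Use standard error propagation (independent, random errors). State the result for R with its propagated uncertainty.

11.8 ± 1.35 Ω

Relative error in a monomial: (δR/R)² = Σ (nᵢ · δxᵢ/xᵢ)².
  (1·δV/V)² = (1×0.0762)² = 0.00580;  (-1·δI/I)² = (-1×0.0854)² = 0.00729
δR/R = √(0.0131) = 0.114
R = 11.8 Ω, so δR = 0.114 × 11.8 = 1.35 Ω.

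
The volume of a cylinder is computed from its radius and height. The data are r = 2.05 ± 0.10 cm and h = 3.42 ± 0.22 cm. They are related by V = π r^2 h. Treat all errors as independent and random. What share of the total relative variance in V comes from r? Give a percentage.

69.7%

(δV/V)² = (2·δr/r)² + (1·δh/h)²
  r term: (2×0.0488)² = 0.00952
  h term: (1×0.0643)² = 0.00414
Total = 0.0137. Share from r = 0.00952/0.0137 = 0.697.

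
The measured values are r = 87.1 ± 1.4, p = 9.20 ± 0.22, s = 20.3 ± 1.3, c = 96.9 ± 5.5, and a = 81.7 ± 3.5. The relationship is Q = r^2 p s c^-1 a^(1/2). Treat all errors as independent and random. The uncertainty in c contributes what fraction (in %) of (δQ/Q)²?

34.3%

(δQ/Q)² = (2·δr/r)² + (1·δp/p)² + (1·δs/s)² + (-1·δc/c)² + (½·δa/a)²
  r term: (2×0.0161)² = 0.00103
  p term: (1×0.0239)² = 0.000572
  s term: (1×0.0640)² = 0.00410
  c term: (-1×0.0568)² = 0.00322
  a term: (0.5×0.0428)² = 0.000459
Total = 0.00939. Share from c = 0.00322/0.00939 = 0.343.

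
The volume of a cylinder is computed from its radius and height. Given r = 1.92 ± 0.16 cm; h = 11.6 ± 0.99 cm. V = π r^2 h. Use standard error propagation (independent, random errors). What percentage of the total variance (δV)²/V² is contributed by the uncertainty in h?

20.8%

(δV/V)² = (2·δr/r)² + (1·δh/h)²
  r term: (2×0.0833)² = 0.0278
  h term: (1×0.0853)² = 0.00728
Total = 0.0351. Share from h = 0.00728/0.0351 = 0.208.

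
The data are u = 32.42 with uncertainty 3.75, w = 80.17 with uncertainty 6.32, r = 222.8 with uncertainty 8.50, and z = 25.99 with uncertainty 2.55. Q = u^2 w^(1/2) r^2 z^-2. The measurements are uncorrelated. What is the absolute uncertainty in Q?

2.18e+05

For a monomial Q ∝ u^2, w^(1/2), r^2, z^-2, fractional errors add in quadrature:
  (2·δu/u)² = (2×0.116)² = 0.0535;  (½·δw/w)² = (0.5×0.0788)² = 0.00155;  (2·δr/r)² = (2×0.0382)² = 0.00582;  (-2·δz/z)² = (-2×0.0981)² = 0.0385
δQ/Q = √(0.0994) = 0.315
Q = 691600, so δQ = 0.315 × 691600 = 2.18e+05.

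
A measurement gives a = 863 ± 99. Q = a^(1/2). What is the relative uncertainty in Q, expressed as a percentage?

5.74%

Q ∝ a^(1/2), so δQ/Q = |½| · δa/a = 0.5 × 0.115 = 0.0574.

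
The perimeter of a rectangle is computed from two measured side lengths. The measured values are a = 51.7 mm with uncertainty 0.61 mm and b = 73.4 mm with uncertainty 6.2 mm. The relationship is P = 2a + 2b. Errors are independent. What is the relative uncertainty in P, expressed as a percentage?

4.98%

For a sum/difference, combine absolute errors in quadrature:
  (2·δa)² = 1.49;  (2·δb)² = 154
δP = √(155) = 12.5 mm
P = 250 mm, so δP/P = 12.5/250 = 0.0498.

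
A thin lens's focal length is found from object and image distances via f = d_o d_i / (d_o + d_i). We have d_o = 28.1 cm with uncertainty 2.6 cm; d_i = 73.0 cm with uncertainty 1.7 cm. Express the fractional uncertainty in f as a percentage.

∂f/∂d_o = (d_i/(d_o+d_i))² = 0.521;  ∂f/∂d_i = (d_o/(d_o+d_i))² = 0.0773
δf = √((∂f/∂d_o · δd_o)² + (∂f/∂d_i · δd_i)²) = √(1.84 + 0.0172) = 1.36 cm
f = 20.3 cm, so δf/f = 1.36/20.3 = 0.0671.

6.71%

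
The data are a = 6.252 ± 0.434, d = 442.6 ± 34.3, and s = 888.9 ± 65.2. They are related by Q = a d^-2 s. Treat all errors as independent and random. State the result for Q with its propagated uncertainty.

Products/powers → add relative errors in quadrature, weighted by exponent:
  (1·δa/a)² = (1×0.0694)² = 0.00482;  (-2·δd/d)² = (-2×0.0775)² = 0.0240;  (1·δs/s)² = (1×0.0733)² = 0.00538
δQ/Q = √(0.0342) = 0.185
Q = 0.02837, so δQ = 0.185 × 0.02837 = 0.00525.

0.02837 ± 0.00525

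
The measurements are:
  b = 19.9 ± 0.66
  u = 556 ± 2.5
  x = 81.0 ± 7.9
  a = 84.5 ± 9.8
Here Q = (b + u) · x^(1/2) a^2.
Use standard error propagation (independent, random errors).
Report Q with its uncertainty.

(3.70 ± 0.877) × 10^7

Let w = b + u = 576. δw = √(δb² + δu²) = √(0.436 + 6.25) = 2.59, so δw/w = 0.00449.
Q is then a monomial in w, x, a:
δQ/Q = √((δw/w)² + (½·δx/x)² + (2·δa/a)²) = √(2.02e-05 + 0.00238 + 0.0538) = 0.237
Q = 3.7e+07, so δQ = 0.237 × 3.7e+07 = 8.77e+06.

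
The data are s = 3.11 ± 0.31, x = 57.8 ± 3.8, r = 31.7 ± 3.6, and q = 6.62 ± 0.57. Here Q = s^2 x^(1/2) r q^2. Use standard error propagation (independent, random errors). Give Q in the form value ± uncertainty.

For a monomial Q ∝ s^2, x^(1/2), r, q^2, fractional errors add in quadrature:
  (2·δs/s)² = (2×0.0997)² = 0.0397;  (½·δx/x)² = (0.5×0.0657)² = 0.00108;  (1·δr/r)² = (1×0.114)² = 0.0129;  (2·δq/q)² = (2×0.0861)² = 0.0297
δQ/Q = √(0.0834) = 0.289
Q = 1.02e+05, so δQ = 0.289 × 1.02e+05 = 29500.

(1.02 ± 0.295) × 10^5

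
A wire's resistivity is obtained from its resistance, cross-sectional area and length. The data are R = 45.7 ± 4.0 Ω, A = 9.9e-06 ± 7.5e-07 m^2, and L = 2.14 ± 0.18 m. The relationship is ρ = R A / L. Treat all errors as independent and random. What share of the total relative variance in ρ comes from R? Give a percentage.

(δρ/ρ)² = (1·δR/R)² + (1·δA/A)² + (-1·δL/L)²
  R term: (1×0.0875)² = 0.00766
  A term: (1×0.0758)² = 0.00574
  L term: (-1×0.0841)² = 0.00707
Total = 0.0205. Share from R = 0.00766/0.0205 = 0.374.

37.4%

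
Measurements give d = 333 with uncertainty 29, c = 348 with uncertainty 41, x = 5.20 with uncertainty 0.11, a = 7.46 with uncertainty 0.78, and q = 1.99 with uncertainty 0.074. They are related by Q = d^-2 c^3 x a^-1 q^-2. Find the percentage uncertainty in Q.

41.5%

For a monomial Q ∝ d^-2, c^3, x, a^-1, q^-2, fractional errors add in quadrature:
  (-2·δd/d)² = (-2×0.0871)² = 0.0303;  (3·δc/c)² = (3×0.118)² = 0.125;  (1·δx/x)² = (1×0.0212)² = 0.000447;  (-1·δa/a)² = (-1×0.105)² = 0.0109;  (-2·δq/q)² = (-2×0.0372)² = 0.00553
δQ/Q = √(0.172) = 0.415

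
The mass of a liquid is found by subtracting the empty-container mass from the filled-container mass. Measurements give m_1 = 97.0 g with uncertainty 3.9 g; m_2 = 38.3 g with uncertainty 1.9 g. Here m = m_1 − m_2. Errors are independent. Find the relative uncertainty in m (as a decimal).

Absolute uncertainties add in quadrature for a linear combination:
  (δm_1)² = 15.2;  (δm_2)² = 3.61
δm = √(18.8) = 4.34 g
m = 58.7 g, so δm/m = 4.34/58.7 = 0.0739.

0.0739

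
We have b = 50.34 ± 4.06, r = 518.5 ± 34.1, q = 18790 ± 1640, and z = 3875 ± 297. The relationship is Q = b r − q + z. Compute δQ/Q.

Let p = b·r = 26100. δp/p = √((1·δb/b)² + (1·δr/r)²) = √(0.00650 + 0.00433) = 0.104, so δp = 2720.
Q = p − q + z: δQ = √(δp² + δq² + δz²) = √(7.38e+06 + 2.69e+06 + 88200) = 3190
Q = 11190, so δQ/Q = 3190/11190 = 0.285.

0.285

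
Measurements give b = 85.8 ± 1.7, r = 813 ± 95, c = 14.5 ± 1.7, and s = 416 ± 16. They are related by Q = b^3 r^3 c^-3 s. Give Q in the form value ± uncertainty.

(4.63 ± 2.32) × 10^13

For a monomial Q ∝ b^3, r^3, c^-3, s, fractional errors add in quadrature:
  (3·δb/b)² = (3×0.0198)² = 0.00353;  (3·δr/r)² = (3×0.117)² = 0.123;  (-3·δc/c)² = (-3×0.117)² = 0.124;  (1·δs/s)² = (1×0.0385)² = 0.00148
δQ/Q = √(0.252) = 0.502
Q = 4.63e+13, so δQ = 0.502 × 4.63e+13 = 2.32e+13.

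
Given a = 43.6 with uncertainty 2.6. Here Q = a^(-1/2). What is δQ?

0.00452

Q is a product of powers, so relative uncertainties combine in quadrature:
  (−½·δa/a)² = (-0.5×0.0596)² = 0.000889
δQ/Q = √(0.000889) = 0.0298
Q = 0.151, so δQ = 0.0298 × 0.151 = 0.00452.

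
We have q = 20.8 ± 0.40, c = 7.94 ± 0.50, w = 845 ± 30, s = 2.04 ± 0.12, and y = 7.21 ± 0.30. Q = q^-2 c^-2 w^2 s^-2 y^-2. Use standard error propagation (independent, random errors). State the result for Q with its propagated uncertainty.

0.121 ± 0.0251

Each factor contributes (exponent × relative error)² to (δQ/Q)²:
  (-2·δq/q)² = (-2×0.0192)² = 0.00148;  (-2·δc/c)² = (-2×0.0630)² = 0.0159;  (2·δw/w)² = (2×0.0355)² = 0.00504;  (-2·δs/s)² = (-2×0.0588)² = 0.0138;  (-2·δy/y)² = (-2×0.0416)² = 0.00693
δQ/Q = √(0.0431) = 0.208
Q = 0.121, so δQ = 0.208 × 0.121 = 0.0251.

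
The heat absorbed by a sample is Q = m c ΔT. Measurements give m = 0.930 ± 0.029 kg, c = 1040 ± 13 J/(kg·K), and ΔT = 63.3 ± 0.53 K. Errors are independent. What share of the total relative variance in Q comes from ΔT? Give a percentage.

(δQ/Q)² = (1·δm/m)² + (1·δc/c)² + (1·δΔT/ΔT)²
  m term: (1×0.0312)² = 0.000972
  c term: (1×0.0125)² = 0.000156
  ΔT term: (1×0.00837)² = 7.01e-05
Total = 0.00120. Share from ΔT = 7.01e-05/0.00120 = 0.0585.

5.85%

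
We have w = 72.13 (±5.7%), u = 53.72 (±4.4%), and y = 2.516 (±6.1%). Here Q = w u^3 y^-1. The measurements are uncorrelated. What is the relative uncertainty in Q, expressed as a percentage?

15.6%

Q is a product of powers, so relative uncertainties combine in quadrature:
  (1·δw/w)² = (1×0.0570)² = 0.00325;  (3·δu/u)² = (3×0.0440)² = 0.0174;  (-1·δy/y)² = (-1×0.0610)² = 0.00372
δQ/Q = √(0.0244) = 0.156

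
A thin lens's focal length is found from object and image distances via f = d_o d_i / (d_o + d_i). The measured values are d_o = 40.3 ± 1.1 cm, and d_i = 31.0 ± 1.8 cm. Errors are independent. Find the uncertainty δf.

0.611 cm

∂f/∂d_o = (d_i/(d_o+d_i))² = 0.189;  ∂f/∂d_i = (d_o/(d_o+d_i))² = 0.319
δf = √((∂f/∂d_o · δd_o)² + (∂f/∂d_i · δd_i)²) = √(0.0432 + 0.331) = 0.611 cm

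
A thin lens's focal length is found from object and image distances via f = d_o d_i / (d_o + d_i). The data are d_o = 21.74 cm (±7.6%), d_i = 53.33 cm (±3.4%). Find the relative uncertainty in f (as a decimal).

∂f/∂d_o = (d_i/(d_o+d_i))² = 0.505;  ∂f/∂d_i = (d_o/(d_o+d_i))² = 0.0839
δf = √((∂f/∂d_o · δd_o)² + (∂f/∂d_i · δd_i)²) = √(0.695 + 0.0231) = 0.848 cm
f = 15.44 cm, so δf/f = 0.848/15.44 = 0.0549.

0.0549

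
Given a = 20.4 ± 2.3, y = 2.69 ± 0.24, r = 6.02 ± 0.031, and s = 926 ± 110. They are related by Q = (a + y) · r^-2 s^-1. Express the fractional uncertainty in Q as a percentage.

Let u = a + y = 23.1. δu = √(δa² + δy²) = √(5.29 + 0.0576) = 2.31, so δu/u = 0.100.
Q is then a monomial in u, r, s:
δQ/Q = √((δu/u)² + (-2·δr/r)² + (-1·δs/s)²) = √(0.0100 + 0.000106 + 0.0141) = 0.156

15.6%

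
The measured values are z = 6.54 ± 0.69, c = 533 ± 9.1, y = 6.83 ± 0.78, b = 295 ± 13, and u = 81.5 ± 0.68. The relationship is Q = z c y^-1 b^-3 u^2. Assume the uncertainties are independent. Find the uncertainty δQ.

0.0271

Relative error in a monomial: (δQ/Q)² = Σ (nᵢ · δxᵢ/xᵢ)².
  (1·δz/z)² = (1×0.106)² = 0.0111;  (1·δc/c)² = (1×0.0171)² = 0.000291;  (-1·δy/y)² = (-1×0.114)² = 0.0130;  (-3·δb/b)² = (-3×0.0441)² = 0.0175;  (2·δu/u)² = (2×0.00834)² = 0.000278
δQ/Q = √(0.0422) = 0.205
Q = 0.132, so δQ = 0.205 × 0.132 = 0.0271.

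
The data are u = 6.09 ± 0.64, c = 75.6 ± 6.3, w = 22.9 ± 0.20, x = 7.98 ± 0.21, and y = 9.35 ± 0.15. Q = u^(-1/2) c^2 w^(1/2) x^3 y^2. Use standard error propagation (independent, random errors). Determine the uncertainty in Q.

9.58e+07

Since Q is a product/quotient, work with relative uncertainties:
  (−½·δu/u)² = (-0.5×0.105)² = 0.00276;  (2·δc/c)² = (2×0.0833)² = 0.0278;  (½·δw/w)² = (0.5×0.00873)² = 1.91e-05;  (3·δx/x)² = (3×0.0263)² = 0.00623;  (2·δy/y)² = (2×0.0160)² = 0.00103
δQ/Q = √(0.0378) = 0.194
Q = 4.92e+08, so δQ = 0.194 × 4.92e+08 = 9.58e+07.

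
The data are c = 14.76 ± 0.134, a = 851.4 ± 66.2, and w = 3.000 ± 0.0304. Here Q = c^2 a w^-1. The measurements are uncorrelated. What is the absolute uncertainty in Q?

4980

Relative error in a monomial: (δQ/Q)² = Σ (nᵢ · δxᵢ/xᵢ)².
  (2·δc/c)² = (2×0.00908)² = 0.000330;  (1·δa/a)² = (1×0.0778)² = 0.00605;  (-1·δw/w)² = (-1×0.0101)² = 0.000103
δQ/Q = √(0.00648) = 0.0805
Q = 61830, so δQ = 0.0805 × 61830 = 4980.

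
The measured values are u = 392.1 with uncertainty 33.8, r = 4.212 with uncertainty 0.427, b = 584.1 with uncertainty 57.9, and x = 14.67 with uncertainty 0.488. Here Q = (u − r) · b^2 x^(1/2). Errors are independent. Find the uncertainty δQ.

1.1e+08

Let w = u − r = 387.9. δw = √(δu² + δr²) = √(1140 + 0.182) = 33.8, so δw/w = 0.0871.
Q is then a monomial in w, b, x:
δQ/Q = √((δw/w)² + (2·δb/b)² + (½·δx/x)²) = √(0.00759 + 0.0393 + 0.000277) = 0.217
Q = 5.069e+08, so δQ = 0.217 × 5.069e+08 = 1.1e+08.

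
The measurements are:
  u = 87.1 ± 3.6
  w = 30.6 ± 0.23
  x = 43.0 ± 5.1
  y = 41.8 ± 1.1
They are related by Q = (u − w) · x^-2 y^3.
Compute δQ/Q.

0.258

Let h = u − w = 56.5. δh = √(δu² + δw²) = √(13.0 + 0.0529) = 3.61, so δh/h = 0.0638.
Q is then a monomial in h, x, y:
δQ/Q = √((δh/h)² + (-2·δx/x)² + (3·δy/y)²) = √(0.00408 + 0.0563 + 0.00623) = 0.258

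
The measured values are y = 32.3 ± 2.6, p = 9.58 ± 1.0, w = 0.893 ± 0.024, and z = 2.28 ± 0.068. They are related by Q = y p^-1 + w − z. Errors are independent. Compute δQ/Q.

0.227

Let h = y·p^-1 = 3.37. δh/h = √((1·δy/y)² + (-1·δp/p)²) = √(0.00648 + 0.0109) = 0.132, so δh = 0.444.
Q = h + w − z: δQ = √(δh² + δw² + δz²) = √(0.198 + 0.000576 + 0.00462) = 0.450
Q = 1.98, so δQ/Q = 0.450/1.98 = 0.227.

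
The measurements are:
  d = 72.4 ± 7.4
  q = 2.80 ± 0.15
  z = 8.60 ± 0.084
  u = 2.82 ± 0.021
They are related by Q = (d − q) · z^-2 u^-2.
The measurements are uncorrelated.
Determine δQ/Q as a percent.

Let w = d − q = 69.6. δw = √(δd² + δq²) = √(54.8 + 0.0225) = 7.40, so δw/w = 0.106.
Q is then a monomial in w, z, u:
δQ/Q = √((δw/w)² + (-2·δz/z)² + (-2·δu/u)²) = √(0.0113 + 0.000382 + 0.000222) = 0.109

10.9%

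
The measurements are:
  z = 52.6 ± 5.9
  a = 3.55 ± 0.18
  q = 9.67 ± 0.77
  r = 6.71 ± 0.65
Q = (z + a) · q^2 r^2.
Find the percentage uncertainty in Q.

27.2%

Let u = z + a = 56.1. δu = √(δz² + δa²) = √(34.8 + 0.0324) = 5.90, so δu/u = 0.105.
Q is then a monomial in u, q, r:
δQ/Q = √((δu/u)² + (2·δq/q)² + (2·δr/r)²) = √(0.0111 + 0.0254 + 0.0375) = 0.272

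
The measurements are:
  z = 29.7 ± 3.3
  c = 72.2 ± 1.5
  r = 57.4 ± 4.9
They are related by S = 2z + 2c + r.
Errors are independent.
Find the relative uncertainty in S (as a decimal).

0.0335

For a sum/difference, combine absolute errors in quadrature:
  (2·δz)² = 43.6;  (2·δc)² = 9.00;  (δr)² = 24.0
δS = √(76.6) = 8.75
S = 261, so δS/S = 8.75/261 = 0.0335.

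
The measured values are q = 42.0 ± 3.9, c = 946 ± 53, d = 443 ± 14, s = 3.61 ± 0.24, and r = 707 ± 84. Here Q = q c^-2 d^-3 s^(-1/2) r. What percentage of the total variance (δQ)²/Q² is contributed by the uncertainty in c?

27.7%

(δQ/Q)² = (1·δq/q)² + (-2·δc/c)² + (-3·δd/d)² + (−½·δs/s)² + (1·δr/r)²
  q term: (1×0.0929)² = 0.00862
  c term: (-2×0.0560)² = 0.0126
  d term: (-3×0.0316)² = 0.00899
  s term: (-0.5×0.0665)² = 0.00110
  r term: (1×0.119)² = 0.0141
Total = 0.0454. Share from c = 0.0126/0.0454 = 0.277.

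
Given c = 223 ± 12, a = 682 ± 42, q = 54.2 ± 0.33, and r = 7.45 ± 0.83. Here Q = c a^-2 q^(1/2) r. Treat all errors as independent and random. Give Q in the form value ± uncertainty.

For a monomial Q ∝ c, a^-2, q^(1/2), r, fractional errors add in quadrature:
  (1·δc/c)² = (1×0.0538)² = 0.00290;  (-2·δa/a)² = (-2×0.0616)² = 0.0152;  (½·δq/q)² = (0.5×0.00609)² = 9.27e-06;  (1·δr/r)² = (1×0.111)² = 0.0124
δQ/Q = √(0.0305) = 0.175
Q = 0.0263, so δQ = 0.175 × 0.0263 = 0.00459.

0.0263 ± 0.00459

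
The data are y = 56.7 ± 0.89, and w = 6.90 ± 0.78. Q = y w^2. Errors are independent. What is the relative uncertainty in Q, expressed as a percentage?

22.7%

Relative error in a monomial: (δQ/Q)² = Σ (nᵢ · δxᵢ/xᵢ)².
  (1·δy/y)² = (1×0.0157)² = 0.000246;  (2·δw/w)² = (2×0.113)² = 0.0511
δQ/Q = √(0.0514) = 0.227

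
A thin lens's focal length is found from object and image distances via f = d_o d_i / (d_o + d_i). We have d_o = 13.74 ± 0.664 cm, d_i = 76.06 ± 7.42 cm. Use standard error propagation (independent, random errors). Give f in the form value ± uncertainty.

∂f/∂d_o = (d_i/(d_o+d_i))² = 0.717;  ∂f/∂d_i = (d_o/(d_o+d_i))² = 0.0234
δf = √((∂f/∂d_o · δd_o)² + (∂f/∂d_i · δd_i)²) = √(0.227 + 0.0302) = 0.507 cm
f = 11.64 cm.

11.64 ± 0.507 cm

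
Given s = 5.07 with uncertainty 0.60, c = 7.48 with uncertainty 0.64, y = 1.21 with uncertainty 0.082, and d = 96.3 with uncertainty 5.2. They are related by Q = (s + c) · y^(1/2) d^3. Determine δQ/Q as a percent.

18.0%

Let u = s + c = 12.6. δu = √(δs² + δc²) = √(0.360 + 0.410) = 0.877, so δu/u = 0.0699.
Q is then a monomial in u, y, d:
δQ/Q = √((δu/u)² + (½·δy/y)² + (3·δd/d)²) = √(0.00489 + 0.00115 + 0.0262) = 0.180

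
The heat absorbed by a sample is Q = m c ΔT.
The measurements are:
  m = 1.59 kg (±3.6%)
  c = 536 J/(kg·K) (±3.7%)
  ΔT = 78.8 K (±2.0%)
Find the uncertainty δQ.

3720 J

Products/powers → add relative errors in quadrature, weighted by exponent:
  (1·δm/m)² = (1×0.0360)² = 0.00130;  (1·δc/c)² = (1×0.0370)² = 0.00137;  (1·δΔT/ΔT)² = (1×0.0200)² = 0.000400
δQ/Q = √(0.00307) = 0.0554
Q = 67200 J, so δQ = 0.0554 × 67200 = 3720 J.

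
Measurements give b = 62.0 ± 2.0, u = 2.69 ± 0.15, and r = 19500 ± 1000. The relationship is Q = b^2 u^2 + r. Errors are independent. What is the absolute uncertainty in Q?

Let p = b^2·u^2 = 27800. δp/p = √((2·δb/b)² + (2·δu/u)²) = √(0.00416 + 0.0124) = 0.129, so δp = 3580.
Q = p + r: δQ = √(δp² + δr²) = √(1.28e+07 + 1e+06) = 3720

3720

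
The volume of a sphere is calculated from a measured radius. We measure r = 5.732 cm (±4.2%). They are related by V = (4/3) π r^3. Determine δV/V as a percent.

V ∝ r^3, so δV/V = |3| · δr/r = 3 × 0.0420 = 0.126.

12.6%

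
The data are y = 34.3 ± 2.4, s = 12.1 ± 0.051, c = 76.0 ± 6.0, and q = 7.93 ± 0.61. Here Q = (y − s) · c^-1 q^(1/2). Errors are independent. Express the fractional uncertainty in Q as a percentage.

13.9%

Let u = y − s = 22.2. δu = √(δy² + δs²) = √(5.76 + 0.00260) = 2.40, so δu/u = 0.108.
Q is then a monomial in u, c, q:
δQ/Q = √((δu/u)² + (-1·δc/c)² + (½·δq/q)²) = √(0.0117 + 0.00623 + 0.00148) = 0.139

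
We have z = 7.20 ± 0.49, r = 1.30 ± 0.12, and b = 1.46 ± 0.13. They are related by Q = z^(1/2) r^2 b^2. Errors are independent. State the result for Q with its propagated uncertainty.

9.67 ± 2.50

Q is a product of powers, so relative uncertainties combine in quadrature:
  (½·δz/z)² = (0.5×0.0681)² = 0.00116;  (2·δr/r)² = (2×0.0923)² = 0.0341;  (2·δb/b)² = (2×0.0890)² = 0.0317
δQ/Q = √(0.0670) = 0.259
Q = 9.67, so δQ = 0.259 × 9.67 = 2.50.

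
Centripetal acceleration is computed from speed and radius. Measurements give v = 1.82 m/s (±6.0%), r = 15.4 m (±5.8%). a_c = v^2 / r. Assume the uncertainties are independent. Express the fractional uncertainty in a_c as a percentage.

For a monomial a_c ∝ v^2, r^-1, fractional errors add in quadrature:
  (2·δv/v)² = (2×0.0600)² = 0.0144;  (-1·δr/r)² = (-1×0.0580)² = 0.00336
δa_c/a_c = √(0.0178) = 0.133

13.3%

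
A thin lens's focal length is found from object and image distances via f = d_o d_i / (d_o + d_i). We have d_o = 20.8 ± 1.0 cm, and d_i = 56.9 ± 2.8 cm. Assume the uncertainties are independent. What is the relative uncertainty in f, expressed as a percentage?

3.76%

∂f/∂d_o = (d_i/(d_o+d_i))² = 0.536;  ∂f/∂d_i = (d_o/(d_o+d_i))² = 0.0717
δf = √((∂f/∂d_o · δd_o)² + (∂f/∂d_i · δd_i)²) = √(0.288 + 0.0403) = 0.573 cm
f = 15.2 cm, so δf/f = 0.573/15.2 = 0.0376.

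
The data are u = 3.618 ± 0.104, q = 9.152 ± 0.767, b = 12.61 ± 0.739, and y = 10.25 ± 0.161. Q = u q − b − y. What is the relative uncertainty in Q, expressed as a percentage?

29.6%

Let p = u·q = 33.11. δp/p = √((1·δu/u)² + (1·δq/q)²) = √(0.000826 + 0.00702) = 0.0886, so δp = 2.93.
Q = p − b − y: δQ = √(δp² + δb² + δy²) = √(8.61 + 0.546 + 0.0259) = 3.03
Q = 10.25, so δQ/Q = 3.03/10.25 = 0.296.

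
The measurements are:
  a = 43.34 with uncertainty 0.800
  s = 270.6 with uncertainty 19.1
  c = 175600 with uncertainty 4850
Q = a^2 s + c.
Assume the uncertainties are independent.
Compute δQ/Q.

0.0596

Let p = a^2·s = 508300. δp/p = √((2·δa/a)² + (1·δs/s)²) = √(0.00136 + 0.00498) = 0.0797, so δp = 40500.
Q = p + c: δQ = √(δp² + δc²) = √(1.64e+09 + 2.35e+07) = 40800
Q = 683900, so δQ/Q = 40800/683900 = 0.0596.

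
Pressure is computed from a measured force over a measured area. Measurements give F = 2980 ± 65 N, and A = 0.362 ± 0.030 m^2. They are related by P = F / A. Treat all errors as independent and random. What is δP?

Products/powers → add relative errors in quadrature, weighted by exponent:
  (1·δF/F)² = (1×0.0218)² = 0.000476;  (-1·δA/A)² = (-1×0.0829)² = 0.00687
δP/P = √(0.00734) = 0.0857
P = 8230 Pa, so δP = 0.0857 × 8230 = 705 Pa.

705 Pa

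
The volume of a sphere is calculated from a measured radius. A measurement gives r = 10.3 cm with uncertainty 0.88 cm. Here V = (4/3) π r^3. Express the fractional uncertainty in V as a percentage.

V ∝ r^3, so δV/V = |3| · δr/r = 3 × 0.0854 = 0.256.

25.6%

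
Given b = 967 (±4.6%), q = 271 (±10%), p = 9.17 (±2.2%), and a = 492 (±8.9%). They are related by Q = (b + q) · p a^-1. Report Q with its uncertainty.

23.1 ± 2.33

Let u = b + q = 1240. δu = √(δb² + δq²) = √(1980 + 734) = 52.1, so δu/u = 0.0421.
Q is then a monomial in u, p, a:
δQ/Q = √((δu/u)² + (1·δp/p)² + (-1·δa/a)²) = √(0.00177 + 0.000484 + 0.00792) = 0.101
Q = 23.1, so δQ = 0.101 × 23.1 = 2.33.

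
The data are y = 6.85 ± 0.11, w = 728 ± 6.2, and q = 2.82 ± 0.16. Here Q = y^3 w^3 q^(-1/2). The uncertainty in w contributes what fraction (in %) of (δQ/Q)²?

17.3%

(δQ/Q)² = (3·δy/y)² + (3·δw/w)² + (−½·δq/q)²
  y term: (3×0.0161)² = 0.00232
  w term: (3×0.00852)² = 0.000653
  q term: (-0.5×0.0567)² = 0.000805
Total = 0.00378. Share from w = 0.000653/0.00378 = 0.173.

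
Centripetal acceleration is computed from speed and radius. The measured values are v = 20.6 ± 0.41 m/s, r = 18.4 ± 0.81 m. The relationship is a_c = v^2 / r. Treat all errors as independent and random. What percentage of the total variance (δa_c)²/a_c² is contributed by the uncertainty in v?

(δa_c/a_c)² = (2·δv/v)² + (-1·δr/r)²
  v term: (2×0.0199)² = 0.00158
  r term: (-1×0.0440)² = 0.00194
Total = 0.00352. Share from v = 0.00158/0.00352 = 0.450.

45.0%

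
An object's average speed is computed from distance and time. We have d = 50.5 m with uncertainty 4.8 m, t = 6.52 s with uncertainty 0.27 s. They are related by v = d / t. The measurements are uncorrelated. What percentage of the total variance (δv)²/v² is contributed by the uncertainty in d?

84.0%

(δv/v)² = (1·δd/d)² + (-1·δt/t)²
  d term: (1×0.0950)² = 0.00903
  t term: (-1×0.0414)² = 0.00171
Total = 0.0107. Share from d = 0.00903/0.0107 = 0.840.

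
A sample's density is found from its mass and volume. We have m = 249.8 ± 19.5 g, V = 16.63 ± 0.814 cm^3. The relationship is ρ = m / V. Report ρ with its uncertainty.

15.02 ± 1.38 g/cm^3

Since ρ is a product/quotient, work with relative uncertainties:
  (1·δm/m)² = (1×0.0781)² = 0.00609;  (-1·δV/V)² = (-1×0.0489)² = 0.00240
δρ/ρ = √(0.00849) = 0.0921
ρ = 15.02 g/cm^3, so δρ = 0.0921 × 15.02 = 1.38 g/cm^3.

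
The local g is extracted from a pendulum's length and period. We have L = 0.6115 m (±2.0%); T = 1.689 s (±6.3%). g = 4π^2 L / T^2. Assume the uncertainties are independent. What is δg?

1.08 m/s^2

Each factor contributes (exponent × relative error)² to (δg/g)²:
  (1·δL/L)² = (1×0.0200)² = 0.000400;  (-2·δT/T)² = (-2×0.0630)² = 0.0159
δg/g = √(0.0163) = 0.128
g = 8.462 m/s^2, so δg = 0.128 × 8.462 = 1.08 m/s^2.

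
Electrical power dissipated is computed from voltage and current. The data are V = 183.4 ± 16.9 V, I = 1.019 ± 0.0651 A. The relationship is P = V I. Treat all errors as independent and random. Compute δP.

Since P is a product/quotient, work with relative uncertainties:
  (1·δV/V)² = (1×0.0921)² = 0.00849;  (1·δI/I)² = (1×0.0639)² = 0.00408
δP/P = √(0.0126) = 0.112
P = 186.9 W, so δP = 0.112 × 186.9 = 21.0 W.

21.0 W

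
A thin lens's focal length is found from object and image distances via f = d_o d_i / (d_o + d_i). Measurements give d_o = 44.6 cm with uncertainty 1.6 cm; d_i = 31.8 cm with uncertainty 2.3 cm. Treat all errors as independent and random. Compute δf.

0.831 cm

∂f/∂d_o = (d_i/(d_o+d_i))² = 0.173;  ∂f/∂d_i = (d_o/(d_o+d_i))² = 0.341
δf = √((∂f/∂d_o · δd_o)² + (∂f/∂d_i · δd_i)²) = √(0.0768 + 0.614) = 0.831 cm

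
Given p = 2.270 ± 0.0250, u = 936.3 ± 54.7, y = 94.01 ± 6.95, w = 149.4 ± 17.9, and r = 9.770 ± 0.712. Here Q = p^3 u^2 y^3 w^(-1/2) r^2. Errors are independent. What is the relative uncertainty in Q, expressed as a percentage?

29.8%

Each factor contributes (exponent × relative error)² to (δQ/Q)²:
  (3·δp/p)² = (3×0.0110)² = 0.00109;  (2·δu/u)² = (2×0.0584)² = 0.0137;  (3·δy/y)² = (3×0.0739)² = 0.0492;  (−½·δw/w)² = (-0.5×0.120)² = 0.00359;  (2·δr/r)² = (2×0.0729)² = 0.0212
δQ/Q = √(0.0888) = 0.298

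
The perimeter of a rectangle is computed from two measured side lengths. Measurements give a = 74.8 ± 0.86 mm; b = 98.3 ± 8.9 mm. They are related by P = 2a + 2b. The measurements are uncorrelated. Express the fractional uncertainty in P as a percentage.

P is a linear combination, so absolute uncertainties add in quadrature:
  (2·δa)² = 2.96;  (2·δb)² = 317
δP = √(320) = 17.9 mm
P = 346 mm, so δP/P = 17.9/346 = 0.0517.

5.17%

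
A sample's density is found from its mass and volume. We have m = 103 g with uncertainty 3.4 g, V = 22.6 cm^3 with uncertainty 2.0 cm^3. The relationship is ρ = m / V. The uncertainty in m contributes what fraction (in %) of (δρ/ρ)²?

12.2%

(δρ/ρ)² = (1·δm/m)² + (-1·δV/V)²
  m term: (1×0.0330)² = 0.00109
  V term: (-1×0.0885)² = 0.00783
Total = 0.00892. Share from m = 0.00109/0.00892 = 0.122.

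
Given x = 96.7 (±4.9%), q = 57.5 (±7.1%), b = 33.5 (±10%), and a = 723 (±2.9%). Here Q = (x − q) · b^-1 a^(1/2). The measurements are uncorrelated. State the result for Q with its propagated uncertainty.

31.5 ± 5.94

Let u = x − q = 39.2. δu = √(δx² + δq²) = √(22.5 + 16.7) = 6.25, so δu/u = 0.160.
Q is then a monomial in u, b, a:
δQ/Q = √((δu/u)² + (-1·δb/b)² + (½·δa/a)²) = √(0.0255 + 0.0100 + 0.000210) = 0.189
Q = 31.5, so δQ = 0.189 × 31.5 = 5.94.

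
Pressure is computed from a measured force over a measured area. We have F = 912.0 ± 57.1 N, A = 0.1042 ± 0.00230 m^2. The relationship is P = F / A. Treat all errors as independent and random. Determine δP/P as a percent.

Products/powers → add relative errors in quadrature, weighted by exponent:
  (1·δF/F)² = (1×0.0626)² = 0.00392;  (-1·δA/A)² = (-1×0.0221)² = 0.000487
δP/P = √(0.00441) = 0.0664

6.64%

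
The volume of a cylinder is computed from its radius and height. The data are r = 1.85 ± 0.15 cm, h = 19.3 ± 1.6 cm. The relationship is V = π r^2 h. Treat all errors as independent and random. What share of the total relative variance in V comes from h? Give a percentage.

20.7%

(δV/V)² = (2·δr/r)² + (1·δh/h)²
  r term: (2×0.0811)² = 0.0263
  h term: (1×0.0829)² = 0.00687
Total = 0.0332. Share from h = 0.00687/0.0332 = 0.207.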